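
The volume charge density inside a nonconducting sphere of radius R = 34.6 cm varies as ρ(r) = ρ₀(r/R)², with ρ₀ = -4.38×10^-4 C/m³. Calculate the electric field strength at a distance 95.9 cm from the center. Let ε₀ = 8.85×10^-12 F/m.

4.46e5 V/m

Use a concentric Gaussian sphere at r = 95.9 cm (r > R, all charge enclosed).
Q_enc = 4π ∫₀^R ρ₀(r'/R)^2 r'² dr' = 4πρ₀R³/5 = -4.56×10^-5 C.
Since E is radial and uniform over the Gaussian sphere, Φ = E·4πr² = Q_enc/ε₀.
E = |Q_enc|/(4πε₀r²) = (4.56×10^-5)/(4π·8.85×10^-12·(0.959)²) = 4.46×10^5 N/C.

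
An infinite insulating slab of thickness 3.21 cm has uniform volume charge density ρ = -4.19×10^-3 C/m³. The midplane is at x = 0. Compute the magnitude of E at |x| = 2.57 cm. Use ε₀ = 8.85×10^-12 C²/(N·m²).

|E| ≈ 7.60e6 V/m

The point |x| = 2.57 cm lies outside the slab (half-thickness 0.01605 m). A symmetric pillbox spanning the full slab encloses Q_enc = ρ·d·A.
Flux = 2EA ⇒ E = |ρ|d/(2ε₀), independent of distance outside.
E = (4.19e-3)(0.0321)/(2·8.85×10^-12) = 7.60e6 N/C.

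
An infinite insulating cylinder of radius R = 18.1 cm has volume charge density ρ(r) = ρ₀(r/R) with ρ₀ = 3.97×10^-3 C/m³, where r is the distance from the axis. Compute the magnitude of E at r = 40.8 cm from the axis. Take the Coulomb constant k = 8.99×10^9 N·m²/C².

Coaxial Gaussian cylinder, radius r = 40.8 cm, length L (r > R, full charge per length enclosed).
λ_enc = 2π ∫₀^R ρ₀(r'/R)^1 r' dr' = 2πρ₀R²/3 = 2.724×10^-4 C/m.
Applying ∮E·dA = Q_enc/ε₀ with the end caps contributing no flux:
E = 2k|λ_enc|/r = 2(8.99×10^9)(2.724×10^-4)/(0.408) = 1.20e7 N/C.

E = 1.20×10^7 N/C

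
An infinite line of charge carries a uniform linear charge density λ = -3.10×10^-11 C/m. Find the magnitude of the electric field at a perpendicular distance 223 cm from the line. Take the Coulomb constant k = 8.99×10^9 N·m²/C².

Coaxial Gaussian cylinder, radius r = 223 cm, length L.
Q_enc = λL, so λ_enc = -3.10e-11 C/m.
Applying ∮E·dA = Q_enc/ε₀ with the end caps contributing no flux:
E = 2k|λ_enc|/r = 2(8.99×10^9)(3.10e-11)/(2.23) = 0.25 N/C.

|E| = 0.25 V/m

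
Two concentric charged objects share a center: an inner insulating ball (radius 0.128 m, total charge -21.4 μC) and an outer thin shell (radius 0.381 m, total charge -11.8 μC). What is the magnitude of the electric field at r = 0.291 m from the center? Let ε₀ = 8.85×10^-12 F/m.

E ≈ 2.27×10^6 V/m

Take a concentric spherical Gaussian surface of radius r = 0.291 m (between the bodies, 0.128 m < r < 0.381 m).
Only the inner charge is enclosed; the outer shell contributes nothing inside itself. Q_enc = -21.4 μC = -2.14×10^-5 C.
Applying ∮E·dA = Q_enc/ε₀ with Φ = E(4πr²):
E = |Q_enc|/(4πε₀r²) = (2.14e-5)/(4π·8.85×10^-12·(0.291)²) = 2.27e6 N/C.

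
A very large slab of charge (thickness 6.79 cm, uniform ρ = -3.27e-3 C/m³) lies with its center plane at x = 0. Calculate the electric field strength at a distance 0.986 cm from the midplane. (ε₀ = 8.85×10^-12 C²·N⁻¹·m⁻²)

E ≈ 3.64×10^6 N/C

By symmetry E is perpendicular to the slab. A Gaussian pillbox from −0.986 cm to +0.986 cm (face area A) lies entirely within the slab.
Q_enc = ρ·(2x)·A and flux = 2EA, so 2EA = 2ρxA/ε₀ ⇒ E = |ρ|x/ε₀.
E = (3.27e-3)(0.00986)/(8.85×10^-12) = 3.64×10^6 N/C.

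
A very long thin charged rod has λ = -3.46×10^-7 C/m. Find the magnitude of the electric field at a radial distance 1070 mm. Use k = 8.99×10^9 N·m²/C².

|E| = 5.81×10^3 N/C

Choose a coaxial cylinder of radius r = 1070 mm (arbitrary length L) as the Gaussian surface.
Q_enc = λL, so λ_enc = -3.46×10^-7 C/m.
Gauss's law: E·2πrL = λ_enc L/ε₀.
E = 2k|λ_enc|/r = 2(8.99×10^9)(3.46e-7)/(1.07) = 5.81×10^3 N/C.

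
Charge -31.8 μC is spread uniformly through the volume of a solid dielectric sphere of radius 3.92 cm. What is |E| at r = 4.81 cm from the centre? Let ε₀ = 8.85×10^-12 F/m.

Take a concentric spherical Gaussian surface of radius r = 4.81 cm (r > R, so the entire charge is enclosed).
Q_enc = -31.8 μC = -3.18×10^-5 C.
Gauss's law: E·4πr² = Q_enc/ε₀.
E = |Q_enc|/(4πε₀r²) = (3.18e-5)/(4π·8.85×10^-12·(0.0481)²) = 1.24×10^8 N/C.

E = 1.24e8 N/C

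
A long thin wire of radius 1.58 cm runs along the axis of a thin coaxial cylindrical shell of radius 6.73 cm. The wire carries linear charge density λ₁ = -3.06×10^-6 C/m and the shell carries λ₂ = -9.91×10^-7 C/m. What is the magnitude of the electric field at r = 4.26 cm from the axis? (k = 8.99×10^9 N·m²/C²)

Choose a coaxial cylinder of radius r = 4.26 cm (arbitrary length L) as the Gaussian surface (between the conductors, 1.58 cm < r < 6.73 cm).
Only the inner wire is enclosed; the outer shell contributes nothing inside itself. λ_enc = λ₁ = -3.06×10^-6 C/m.
Applying ∮E·dA = Q_enc/ε₀ with the end caps contributing no flux:
E = 2k|λ_enc|/r = 2(8.99×10^9)(3.06×10^-6)/(0.0426) = 1.29×10^6 N/C.

1.29e6 N/C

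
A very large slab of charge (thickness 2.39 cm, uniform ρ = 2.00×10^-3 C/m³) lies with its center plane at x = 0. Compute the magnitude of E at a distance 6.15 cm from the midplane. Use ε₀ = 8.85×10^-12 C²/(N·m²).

The point |x| = 6.15 cm lies outside the slab (half-thickness 0.01195 m). A symmetric pillbox spanning the full slab encloses Q_enc = ρ·d·A.
Flux = 2EA ⇒ E = |ρ|d/(2ε₀), independent of distance outside.
E = (2.00e-3)(0.0239)/(2·8.85×10^-12) = 2.70e6 N/C.

E ≈ 2.70×10^6 N/C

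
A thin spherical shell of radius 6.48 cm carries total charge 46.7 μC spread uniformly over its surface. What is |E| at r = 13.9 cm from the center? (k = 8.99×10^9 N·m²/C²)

2.17×10^7 V/m

By spherical symmetry E is radial; choose a Gaussian sphere of radius r = 13.9 cm (r > 6.48 cm).
The entire shell is enclosed: Q_enc = 4.67e-5 C.
By Gauss's law, ∮E·dA = E·4πr² = Q_enc/ε₀.
E = k|Q_enc|/r² = (8.99×10^9)(4.67×10^-5)/(0.139)² = 2.17e7 N/C.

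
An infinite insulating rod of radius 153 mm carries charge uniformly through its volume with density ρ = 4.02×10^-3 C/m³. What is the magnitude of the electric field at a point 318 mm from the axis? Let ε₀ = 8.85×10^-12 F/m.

E = 1.67×10^7 V/m

Take a coaxial cylindrical Gaussian surface of radius r = 318 mm and length L (r > 153 mm, full cross-section enclosed).
λ_enc = ρ·πR² = (4.02e-3)π(0.153)² = 2.956×10^-4 C/m.
Gauss's law: E·2πrL = λ_enc L/ε₀.
E = |λ_enc|/(2πε₀r) = (2.956×10^-4)/(2π·8.85×10^-12·0.318) = 1.67e7 N/C.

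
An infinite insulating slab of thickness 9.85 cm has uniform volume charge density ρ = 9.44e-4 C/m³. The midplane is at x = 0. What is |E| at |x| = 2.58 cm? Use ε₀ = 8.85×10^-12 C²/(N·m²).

By symmetry E is perpendicular to the slab. A Gaussian pillbox from −2.58 cm to +2.58 cm (face area A) lies entirely within the slab.
Q_enc = ρ·(2x)·A and flux = 2EA, so 2EA = 2ρxA/ε₀ ⇒ E = |ρ|x/ε₀.
E = (9.44×10^-4)(0.0258)/(8.85×10^-12) = 2.75×10^6 N/C.

E = 2.75×10^6 V/m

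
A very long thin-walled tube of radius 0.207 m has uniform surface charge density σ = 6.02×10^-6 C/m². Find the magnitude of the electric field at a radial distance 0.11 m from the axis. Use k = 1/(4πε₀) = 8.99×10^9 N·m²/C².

|E| = 0 V/m

Coaxial Gaussian cylinder, radius r = 0.11 m, length L (r < 0.207 m, inside the shell).
All the surface charge lies outside this cylinder: Q_enc = 0, hence E = 0.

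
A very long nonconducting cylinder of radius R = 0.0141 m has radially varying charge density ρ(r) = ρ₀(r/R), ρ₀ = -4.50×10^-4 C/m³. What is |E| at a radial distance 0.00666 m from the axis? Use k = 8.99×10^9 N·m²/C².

E = 5.33e4 V/m

By cylindrical symmetry E is radial; use a coaxial Gaussian cylinder of radius 0.00666 m and length L (r < R).
Integrating ρ over the cross-section to radius r: λ_enc = (2πρ₀/R) ∫₀^r r'^2 dr' = 2πρ₀ r^3/(3·R) = -1.975×10^-8 C/m.
Gauss's law: E·2πrL = λ_enc L/ε₀.
E = 2k|λ_enc|/r = 2(8.99×10^9)(1.975e-8)/(0.00666) = 5.33×10^4 N/C.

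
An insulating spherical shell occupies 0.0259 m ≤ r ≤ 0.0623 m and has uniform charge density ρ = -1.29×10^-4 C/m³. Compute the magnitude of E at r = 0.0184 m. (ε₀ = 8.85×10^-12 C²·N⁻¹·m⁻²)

Take a concentric spherical Gaussian surface of radius r = 0.0184 m (r < 0.0259 m, inside the empty cavity).
Q_enc = 0 (all charge lies at larger r); Gauss's law gives E = 0.

E = 0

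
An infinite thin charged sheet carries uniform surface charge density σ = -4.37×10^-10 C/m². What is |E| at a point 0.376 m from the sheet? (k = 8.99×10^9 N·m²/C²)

|E| ≈ 24.7 V/m

Choose a cylindrical pillbox piercing the sheet, end faces (area A) parallel to it.
Only the two end caps contribute flux: Φ = 2EA. With Q_enc = σA, Gauss's law gives E = |σ|/(2ε₀).
E = 2πk|σ| = 2π(8.99×10^9)(4.37×10^-10) = 24.7 N/C.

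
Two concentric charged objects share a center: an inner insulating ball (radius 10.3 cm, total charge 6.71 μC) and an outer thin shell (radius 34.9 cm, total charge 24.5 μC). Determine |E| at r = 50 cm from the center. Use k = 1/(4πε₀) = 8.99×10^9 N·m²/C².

Use a concentric Gaussian sphere at r = 50 cm (r > 34.9 cm, enclosing both).
Q_enc = (6.71 μC) + (24.5 μC) = 3.121×10^-5 C.
Since E is radial and uniform over the Gaussian sphere, Φ = E·4πr² = Q_enc/ε₀.
E = k|Q_enc|/r² = (8.99×10^9)(3.121×10^-5)/(0.5)² = 1.12×10^6 N/C.

|E| = 1.12×10^6 N/C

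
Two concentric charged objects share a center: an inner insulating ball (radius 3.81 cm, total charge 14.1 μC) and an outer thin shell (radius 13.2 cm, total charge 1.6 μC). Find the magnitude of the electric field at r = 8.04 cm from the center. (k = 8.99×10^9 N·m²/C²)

E = 1.96×10^7 N/C

Symmetry ⇒ E = E(r) r̂. Gaussian sphere of radius r = 8.04 cm (between the bodies, 3.81 cm < r < 13.2 cm).
The shell at 13.2 cm lies outside the Gaussian surface, so Q_enc = 14.1 μC = 1.41×10^-5 C.
Applying ∮E·dA = Q_enc/ε₀ with Φ = E(4πr²):
E = k|Q_enc|/r² = (8.99×10^9)(1.41e-5)/(0.0804)² = 1.96e7 N/C.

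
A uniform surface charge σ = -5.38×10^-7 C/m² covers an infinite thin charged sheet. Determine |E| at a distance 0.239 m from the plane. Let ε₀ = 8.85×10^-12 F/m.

E ≈ 3.04e4 V/m

Choose a cylindrical pillbox piercing the sheet, end faces (area A) parallel to it.
Only the two end caps contribute flux: Φ = 2EA. With Q_enc = σA, Gauss's law gives E = |σ|/(2ε₀).
E = |σ|/(2ε₀) = (5.38×10^-7)/(2·8.85×10^-12) = 3.04e4 N/C.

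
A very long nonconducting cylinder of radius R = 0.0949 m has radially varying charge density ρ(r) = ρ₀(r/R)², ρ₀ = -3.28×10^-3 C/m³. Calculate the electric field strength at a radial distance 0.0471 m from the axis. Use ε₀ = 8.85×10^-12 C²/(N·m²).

Take a coaxial cylindrical Gaussian surface of radius r = 0.0471 m and length L (r < R).
λ_enc = ∫₀^r ρ(r')·2πr' dr' = (2πρ₀/R²)·r^4/4 = -2.815×10^-6 C/m.
Gauss's law: E·2πrL = λ_enc L/ε₀.
E = |λ_enc|/(2πε₀r) = (2.815×10^-6)/(2π·8.85×10^-12·0.0471) = 1.07e6 N/C.

1.07e6 N/C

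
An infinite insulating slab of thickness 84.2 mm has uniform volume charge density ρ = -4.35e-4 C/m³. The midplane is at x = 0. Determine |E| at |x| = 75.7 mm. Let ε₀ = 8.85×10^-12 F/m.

The point |x| = 75.7 mm lies outside the slab (half-thickness 0.0421 m). A symmetric pillbox spanning the full slab encloses Q_enc = ρ·d·A.
Flux = 2EA ⇒ E = |ρ|d/(2ε₀), independent of distance outside.
E = (4.35e-4)(0.0842)/(2·8.85×10^-12) = 2.07×10^6 N/C.

E ≈ 2.07e6 N/C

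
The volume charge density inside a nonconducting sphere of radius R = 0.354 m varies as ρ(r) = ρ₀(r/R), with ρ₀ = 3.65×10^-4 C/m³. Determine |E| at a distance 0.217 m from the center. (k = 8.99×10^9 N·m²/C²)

Take a concentric spherical Gaussian surface of radius r = 0.217 m (r < R).
Q_enc = ∫₀^r ρ(r')·4πr'² dr' = (4πρ₀/R) ∫₀^r r'^3 dr' = 4πρ₀ r^4/(4·R) = 7.183×10^-6 C.
Applying ∮E·dA = Q_enc/ε₀ with Φ = E(4πr²):
E = k|Q_enc|/r² = (8.99×10^9)(7.183×10^-6)/(0.217)² = 1.37e6 N/C.

|E| ≈ 1.37×10^6 V/m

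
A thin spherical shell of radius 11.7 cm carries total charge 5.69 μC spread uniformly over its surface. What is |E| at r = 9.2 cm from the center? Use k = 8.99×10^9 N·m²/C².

Take a concentric spherical Gaussian surface of radius r = 9.2 cm (inside the shell, r < 11.7 cm).
All the charge is outside the Gaussian surface: Q_enc = 0, hence E = 0 everywhere inside the shell.

E = 0 (no enclosed charge)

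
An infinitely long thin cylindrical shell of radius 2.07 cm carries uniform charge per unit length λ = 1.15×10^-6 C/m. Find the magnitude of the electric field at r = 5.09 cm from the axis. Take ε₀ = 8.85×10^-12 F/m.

E ≈ 4.06×10^5 N/C

Choose a coaxial cylinder of radius r = 5.09 cm (arbitrary length L) as the Gaussian surface (r > 2.07 cm).
The full line charge is enclosed: λ_enc = 1.15e-6 C/m.
By Gauss's law (flux through the curved wall only), E·2πrL = λ_enc L/ε₀.
E = |λ_enc|/(2πε₀r) = (1.15e-6)/(2π·8.85×10^-12·0.0509) = 4.06e5 N/C.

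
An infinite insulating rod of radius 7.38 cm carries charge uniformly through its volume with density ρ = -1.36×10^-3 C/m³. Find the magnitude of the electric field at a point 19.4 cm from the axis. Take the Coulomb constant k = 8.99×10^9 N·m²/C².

By cylindrical symmetry E is radial; use a coaxial Gaussian cylinder of radius 19.4 cm and length L (r > 7.38 cm, full cross-section enclosed).
λ_enc = ρ·πR² = (-1.36e-3)π(0.0738)² = -2.327×10^-5 C/m.
Applying ∮E·dA = Q_enc/ε₀ with the end caps contributing no flux:
E = 2k|λ_enc|/r = 2(8.99×10^9)(2.327e-5)/(0.194) = 2.16×10^6 N/C.

E = 2.16×10^6 N/C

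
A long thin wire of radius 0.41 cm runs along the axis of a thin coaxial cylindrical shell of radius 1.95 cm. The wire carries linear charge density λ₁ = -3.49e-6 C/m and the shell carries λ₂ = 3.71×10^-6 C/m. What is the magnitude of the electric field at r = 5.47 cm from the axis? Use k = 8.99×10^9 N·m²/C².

7.23×10^4 N/C

Choose a coaxial cylinder of radius r = 5.47 cm (arbitrary length L) as the Gaussian surface (r > 1.95 cm, enclosing both).
λ_enc = λ₁ + λ₂ = (-3.49e-6) + (3.71e-6) = 2.20e-7 C/m.
Gauss's law: E·2πrL = λ_enc L/ε₀.
E = 2k|λ_enc|/r = 2(8.99×10^9)(2.20×10^-7)/(0.0547) = 7.23×10^4 N/C.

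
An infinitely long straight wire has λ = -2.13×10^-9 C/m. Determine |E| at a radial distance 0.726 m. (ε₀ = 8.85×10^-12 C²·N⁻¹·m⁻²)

E = 52.8 N/C

Choose a coaxial cylinder of radius r = 0.726 m (arbitrary length L) as the Gaussian surface.
Q_enc = λL, so λ_enc = -2.13e-9 C/m.
Since E is radial and uniform over the curved surface, Φ = E·2πrL = Q_enc/ε₀ = λ_enc L/ε₀.
E = |λ_enc|/(2πε₀r) = (2.13×10^-9)/(2π·8.85×10^-12·0.726) = 52.8 N/C.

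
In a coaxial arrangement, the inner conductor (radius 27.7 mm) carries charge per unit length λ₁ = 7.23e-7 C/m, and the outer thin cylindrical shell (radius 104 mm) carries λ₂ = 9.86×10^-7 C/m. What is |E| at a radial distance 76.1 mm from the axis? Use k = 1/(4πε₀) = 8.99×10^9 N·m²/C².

|E| = 1.71×10^5 N/C

Coaxial Gaussian cylinder, radius r = 76.1 mm, length L (between the conductors, 27.7 mm < r < 104 mm).
Only the inner wire is enclosed; the outer shell contributes nothing inside itself. λ_enc = λ₁ = 7.23e-7 C/m.
Gauss's law: E·2πrL = λ_enc L/ε₀.
E = 2k|λ_enc|/r = 2(8.99×10^9)(7.23×10^-7)/(0.0761) = 1.71×10^5 N/C.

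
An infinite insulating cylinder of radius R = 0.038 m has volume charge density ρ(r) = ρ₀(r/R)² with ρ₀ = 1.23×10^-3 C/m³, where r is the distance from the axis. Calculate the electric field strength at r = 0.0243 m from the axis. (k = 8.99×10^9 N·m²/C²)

Choose a coaxial cylinder of radius r = 0.0243 m (arbitrary length L) as the Gaussian surface (r < R).
λ_enc = ∫₀^r ρ(r')·2πr' dr' = (2πρ₀/R²)·r^4/4 = 4.665×10^-7 C/m.
Applying ∮E·dA = Q_enc/ε₀ with the end caps contributing no flux:
E = 2k|λ_enc|/r = 2(8.99×10^9)(4.665×10^-7)/(0.0243) = 3.45e5 N/C.

|E| ≈ 3.45e5 V/m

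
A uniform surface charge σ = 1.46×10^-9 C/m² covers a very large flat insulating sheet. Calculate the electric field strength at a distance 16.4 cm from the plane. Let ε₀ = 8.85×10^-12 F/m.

E ≈ 82.5 N/C

The symmetry is planar: E is normal to the sheet and the same magnitude on both sides. Take a pillbox straddling the sheet with end-cap area A.
Only the two end caps contribute flux: Φ = 2EA. With Q_enc = σA, Gauss's law gives E = |σ|/(2ε₀).
E = |σ|/(2ε₀) = (1.46×10^-9)/(2·8.85×10^-12) = 82.5 N/C.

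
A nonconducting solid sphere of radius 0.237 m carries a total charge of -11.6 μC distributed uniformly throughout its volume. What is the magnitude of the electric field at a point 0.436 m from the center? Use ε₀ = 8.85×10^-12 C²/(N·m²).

5.49×10^5 V/m

Take a concentric spherical Gaussian surface of radius r = 0.436 m (r > R, so the entire charge is enclosed).
Q_enc = -11.6 μC = -1.16e-5 C.
By Gauss's law, ∮E·dA = E·4πr² = Q_enc/ε₀.
E = |Q_enc|/(4πε₀r²) = (1.16e-5)/(4π·8.85×10^-12·(0.436)²) = 5.49e5 N/C.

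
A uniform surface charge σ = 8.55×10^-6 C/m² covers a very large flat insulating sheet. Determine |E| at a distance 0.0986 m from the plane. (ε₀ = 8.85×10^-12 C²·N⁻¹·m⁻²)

Choose a cylindrical pillbox piercing the sheet, end faces (area A) parallel to it.
Only the two end caps contribute flux: Φ = 2EA. With Q_enc = σA, Gauss's law gives E = |σ|/(2ε₀).
E = |σ|/(2ε₀) = (8.55e-6)/(2·8.85×10^-12) = 4.83×10^5 N/C.

E = 4.83×10^5 V/m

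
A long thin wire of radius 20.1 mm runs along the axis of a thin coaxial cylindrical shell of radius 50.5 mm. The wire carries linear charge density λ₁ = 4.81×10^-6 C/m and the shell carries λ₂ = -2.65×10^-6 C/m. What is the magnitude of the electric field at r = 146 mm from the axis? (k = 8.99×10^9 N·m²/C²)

E = 2.66×10^5 N/C

Coaxial Gaussian cylinder, radius r = 146 mm, length L (r > 50.5 mm, enclosing both).
λ_enc = λ₁ + λ₂ = (4.81×10^-6) + (-2.65×10^-6) = 2.16×10^-6 C/m.
Applying ∮E·dA = Q_enc/ε₀ with the end caps contributing no flux:
E = 2k|λ_enc|/r = 2(8.99×10^9)(2.16×10^-6)/(0.146) = 2.66×10^5 N/C.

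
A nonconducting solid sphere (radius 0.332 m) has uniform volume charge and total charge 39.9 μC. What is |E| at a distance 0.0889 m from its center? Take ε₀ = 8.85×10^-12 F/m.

Use a concentric Gaussian sphere at r = 0.0889 m (r < R).
For a uniform sphere the enclosed fraction is (r/R)³, so Q_enc = (39.9 μC)(0.0889/0.332)³ = 7.661×10^-7 C.
Since E is radial and uniform over the Gaussian sphere, Φ = E·4πr² = Q_enc/ε₀.
E = |Q_enc|/(4πε₀r²) = (7.661×10^-7)/(4π·8.85×10^-12·(0.0889)²) = 8.72×10^5 N/C.

|E| = 8.72e5 V/m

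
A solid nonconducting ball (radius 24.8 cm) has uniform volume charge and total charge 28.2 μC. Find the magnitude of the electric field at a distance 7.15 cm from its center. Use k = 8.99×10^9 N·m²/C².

Take a concentric spherical Gaussian surface of radius r = 7.15 cm (r < R).
For a uniform sphere the enclosed fraction is (r/R)³, so Q_enc = (28.2 μC)(0.0715/0.248)³ = 6.758×10^-7 C.
Since E is radial and uniform over the Gaussian sphere, Φ = E·4πr² = Q_enc/ε₀.
E = k|Q_enc|/r² = (8.99×10^9)(6.758e-7)/(0.0715)² = 1.19×10^6 N/C.

|E| = 1.19×10^6 N/C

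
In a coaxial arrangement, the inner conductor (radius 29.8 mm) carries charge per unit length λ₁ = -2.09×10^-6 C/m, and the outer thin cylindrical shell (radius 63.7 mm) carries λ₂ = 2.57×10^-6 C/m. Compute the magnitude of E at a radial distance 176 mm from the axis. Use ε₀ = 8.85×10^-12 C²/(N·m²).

Choose a coaxial cylinder of radius r = 176 mm (arbitrary length L) as the Gaussian surface (r > 63.7 mm, enclosing both).
λ_enc = λ₁ + λ₂ = (-2.09e-6) + (2.57×10^-6) = 4.80e-7 C/m.
By Gauss's law (flux through the curved wall only), E·2πrL = λ_enc L/ε₀.
E = |λ_enc|/(2πε₀r) = (4.80×10^-7)/(2π·8.85×10^-12·0.176) = 4.90e4 N/C.

E ≈ 4.90e4 N/C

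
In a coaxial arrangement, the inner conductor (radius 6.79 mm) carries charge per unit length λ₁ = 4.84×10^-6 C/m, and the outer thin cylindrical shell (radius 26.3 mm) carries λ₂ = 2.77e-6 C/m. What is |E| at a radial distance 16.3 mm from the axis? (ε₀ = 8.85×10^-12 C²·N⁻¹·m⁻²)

5.34×10^6 N/C

By cylindrical symmetry E is radial; use a coaxial Gaussian cylinder of radius 16.3 mm and length L (between the conductors, 6.79 mm < r < 26.3 mm).
Only the inner wire is enclosed; the outer shell contributes nothing inside itself. λ_enc = λ₁ = 4.84×10^-6 C/m.
Gauss's law: E·2πrL = λ_enc L/ε₀.
E = |λ_enc|/(2πε₀r) = (4.84×10^-6)/(2π·8.85×10^-12·0.0163) = 5.34×10^6 N/C.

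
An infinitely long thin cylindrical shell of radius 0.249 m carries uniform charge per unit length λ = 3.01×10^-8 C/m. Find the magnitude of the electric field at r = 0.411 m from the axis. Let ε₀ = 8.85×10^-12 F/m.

Choose a coaxial cylinder of radius r = 0.411 m (arbitrary length L) as the Gaussian surface (r > 0.249 m).
The full line charge is enclosed: λ_enc = 3.01e-8 C/m.
Since E is radial and uniform over the curved surface, Φ = E·2πrL = Q_enc/ε₀ = λ_enc L/ε₀.
E = |λ_enc|/(2πε₀r) = (3.01×10^-8)/(2π·8.85×10^-12·0.411) = 1.32×10^3 N/C.

E = 1.32×10^3 V/m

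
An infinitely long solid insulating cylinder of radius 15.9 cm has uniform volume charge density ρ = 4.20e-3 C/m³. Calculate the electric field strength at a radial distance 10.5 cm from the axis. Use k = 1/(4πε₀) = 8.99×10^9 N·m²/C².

|E| = 2.49×10^7 N/C

Choose a coaxial cylinder of radius r = 10.5 cm (arbitrary length L) as the Gaussian surface (r < R).
Charge inside radius r per length L is ρ·πr²·L, so λ_enc = ρπr² = 1.455×10^-4 C/m.
Gauss's law: E·2πrL = λ_enc L/ε₀.
E = 2k|λ_enc|/r = 2(8.99×10^9)(1.455×10^-4)/(0.105) = 2.49×10^7 N/C.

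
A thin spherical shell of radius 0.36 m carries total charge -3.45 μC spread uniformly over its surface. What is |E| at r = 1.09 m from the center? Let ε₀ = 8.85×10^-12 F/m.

Symmetry ⇒ E = E(r) r̂. Gaussian sphere of radius r = 1.09 m (r > 0.36 m).
The entire shell is enclosed: Q_enc = -3.45e-6 C.
Gauss's law: E·4πr² = Q_enc/ε₀.
E = |Q_enc|/(4πε₀r²) = (3.45e-6)/(4π·8.85×10^-12·(1.09)²) = 2.61×10^4 N/C.

E ≈ 2.61×10^4 N/C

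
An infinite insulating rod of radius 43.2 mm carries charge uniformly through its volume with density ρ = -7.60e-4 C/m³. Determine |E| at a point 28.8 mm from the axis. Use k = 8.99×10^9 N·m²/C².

Choose a coaxial cylinder of radius r = 28.8 mm (arbitrary length L) as the Gaussian surface (r < R).
Enclosed charge per unit length: λ_enc = ρ·πr² = (-7.60×10^-4)π(0.0288)² = -1.98×10^-6 C/m.
Gauss's law: E·2πrL = λ_enc L/ε₀.
E = 2k|λ_enc|/r = 2(8.99×10^9)(1.98×10^-6)/(0.0288) = 1.24×10^6 N/C.

|E| = 1.24×10^6 V/m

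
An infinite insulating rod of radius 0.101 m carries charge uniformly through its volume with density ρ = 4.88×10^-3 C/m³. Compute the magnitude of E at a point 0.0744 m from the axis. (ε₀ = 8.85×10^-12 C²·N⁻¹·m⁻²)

Choose a coaxial cylinder of radius r = 0.0744 m (arbitrary length L) as the Gaussian surface (r < R).
Enclosed charge per unit length: λ_enc = ρ·πr² = (4.88×10^-3)π(0.0744)² = 8.486×10^-5 C/m.
Since E is radial and uniform over the curved surface, Φ = E·2πrL = Q_enc/ε₀ = λ_enc L/ε₀.
E = |λ_enc|/(2πε₀r) = (8.486e-5)/(2π·8.85×10^-12·0.0744) = 2.05×10^7 N/C.

E = 2.05×10^7 V/m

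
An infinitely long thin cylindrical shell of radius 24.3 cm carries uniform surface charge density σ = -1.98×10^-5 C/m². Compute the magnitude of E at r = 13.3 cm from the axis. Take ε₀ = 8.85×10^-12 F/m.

|E| = 0 N/C

By cylindrical symmetry E is radial; use a coaxial Gaussian cylinder of radius 13.3 cm and length L (r < 24.3 cm, inside the shell).
All the surface charge lies outside this cylinder: Q_enc = 0, hence E = 0.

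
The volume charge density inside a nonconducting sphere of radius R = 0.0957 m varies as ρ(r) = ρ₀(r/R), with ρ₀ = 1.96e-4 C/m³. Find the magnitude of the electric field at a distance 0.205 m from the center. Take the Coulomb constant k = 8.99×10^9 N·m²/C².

Take a concentric spherical Gaussian surface of radius r = 0.205 m (r > R, all charge enclosed).
Q_enc = 4π ∫₀^R ρ₀(r'/R)^1 r'² dr' = 4πρ₀R³/4 = 5.397e-7 C.
By Gauss's law, ∮E·dA = E·4πr² = Q_enc/ε₀.
E = k|Q_enc|/r² = (8.99×10^9)(5.397×10^-7)/(0.205)² = 1.15×10^5 N/C.

|E| ≈ 1.15e5 V/m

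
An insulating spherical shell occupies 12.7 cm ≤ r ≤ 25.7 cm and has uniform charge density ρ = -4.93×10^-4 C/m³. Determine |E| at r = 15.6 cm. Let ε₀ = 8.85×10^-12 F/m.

Use a concentric Gaussian sphere at r = 15.6 cm (within the shell material, 12.7 cm < r < 25.7 cm).
Only the shell between 12.7 cm and r is enclosed: Q_enc = ρ·(4π/3)(r³ − a³) = (-4.93×10^-4)·(4π/3)·((0.156)³ − (0.127)³) = -3.61×10^-6 C.
Gauss's law: E·4πr² = Q_enc/ε₀.
E = |Q_enc|/(4πε₀r²) = (3.61e-6)/(4π·8.85×10^-12·(0.156)²) = 1.33×10^6 N/C.

E = 1.33×10^6 N/C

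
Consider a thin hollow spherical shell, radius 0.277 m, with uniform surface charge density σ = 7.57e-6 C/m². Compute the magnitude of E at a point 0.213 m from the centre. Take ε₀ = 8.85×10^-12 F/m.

Take a concentric spherical Gaussian surface of radius r = 0.213 m (inside the shell, r < 0.277 m).
No charge lies within this surface, so Q_enc = 0 and Gauss's law gives E·4πr² = 0 ⇒ E = 0.

E = 0 (no enclosed charge)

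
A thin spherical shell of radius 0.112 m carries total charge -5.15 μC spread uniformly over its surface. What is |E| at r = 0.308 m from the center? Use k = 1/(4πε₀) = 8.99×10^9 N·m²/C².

|E| = 4.88e5 V/m

Use a concentric Gaussian sphere at r = 0.308 m (r > 0.112 m).
The entire shell is enclosed: Q_enc = -5.15e-6 C.
By Gauss's law, ∮E·dA = E·4πr² = Q_enc/ε₀.
E = k|Q_enc|/r² = (8.99×10^9)(5.15e-6)/(0.308)² = 4.88×10^5 N/C.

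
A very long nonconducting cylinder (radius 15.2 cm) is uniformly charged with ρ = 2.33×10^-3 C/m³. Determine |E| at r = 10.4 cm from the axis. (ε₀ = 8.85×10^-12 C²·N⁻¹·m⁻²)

Take a coaxial cylindrical Gaussian surface of radius r = 10.4 cm and length L (r < R).
Enclosed charge per unit length: λ_enc = ρ·πr² = (2.33e-3)π(0.104)² = 7.917e-5 C/m.
By Gauss's law (flux through the curved wall only), E·2πrL = λ_enc L/ε₀.
E = |λ_enc|/(2πε₀r) = (7.917×10^-5)/(2π·8.85×10^-12·0.104) = 1.37×10^7 N/C.

|E| ≈ 1.37e7 N/C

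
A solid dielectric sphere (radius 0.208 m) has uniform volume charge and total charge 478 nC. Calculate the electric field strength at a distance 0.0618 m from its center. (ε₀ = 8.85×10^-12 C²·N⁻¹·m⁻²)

Take a concentric spherical Gaussian surface of radius r = 0.0618 m (r < R).
Only the charge within r is enclosed: Q_enc = Q·(r/R)³ = (478 nC)·(0.0618 m/0.208 m)³ = 1.254×10^-8 C.
By Gauss's law, ∮E·dA = E·4πr² = Q_enc/ε₀.
E = |Q_enc|/(4πε₀r²) = (1.254e-8)/(4π·8.85×10^-12·(0.0618)²) = 2.95e4 N/C.

E ≈ 2.95×10^4 V/m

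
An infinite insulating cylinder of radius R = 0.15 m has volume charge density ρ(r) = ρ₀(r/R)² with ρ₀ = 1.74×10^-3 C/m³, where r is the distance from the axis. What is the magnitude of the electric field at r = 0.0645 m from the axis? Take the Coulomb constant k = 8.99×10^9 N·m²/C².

Choose a coaxial cylinder of radius r = 0.0645 m (arbitrary length L) as the Gaussian surface (r < R).
Integrating ρ over the cross-section to radius r: λ_enc = (2πρ₀/R²) ∫₀^r r'^3 dr' = 2πρ₀ r^4/(4·R²) = 2.102×10^-6 C/m.
Since E is radial and uniform over the curved surface, Φ = E·2πrL = Q_enc/ε₀ = λ_enc L/ε₀.
E = 2k|λ_enc|/r = 2(8.99×10^9)(2.102e-6)/(0.0645) = 5.86×10^5 N/C.

|E| = 5.86e5 N/C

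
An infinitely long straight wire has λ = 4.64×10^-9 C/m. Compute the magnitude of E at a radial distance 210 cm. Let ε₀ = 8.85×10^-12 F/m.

39.7 N/C

By cylindrical symmetry E is radial; use a coaxial Gaussian cylinder of radius 210 cm and length L.
Q_enc = λL, so λ_enc = 4.64×10^-9 C/m.
By Gauss's law (flux through the curved wall only), E·2πrL = λ_enc L/ε₀.
E = |λ_enc|/(2πε₀r) = (4.64e-9)/(2π·8.85×10^-12·2.1) = 39.7 N/C.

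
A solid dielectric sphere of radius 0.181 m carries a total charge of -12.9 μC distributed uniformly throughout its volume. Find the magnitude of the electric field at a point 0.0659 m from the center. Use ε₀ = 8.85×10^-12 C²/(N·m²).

E ≈ 1.29×10^6 V/m

Symmetry ⇒ E = E(r) r̂. Gaussian sphere of radius r = 0.0659 m (r < R).
Only the charge within r is enclosed: Q_enc = Q·(r/R)³ = (-12.9 μC)·(0.0659 m/0.181 m)³ = -6.226e-7 C.
Applying ∮E·dA = Q_enc/ε₀ with Φ = E(4πr²):
E = |Q_enc|/(4πε₀r²) = (6.226e-7)/(4π·8.85×10^-12·(0.0659)²) = 1.29×10^6 N/C.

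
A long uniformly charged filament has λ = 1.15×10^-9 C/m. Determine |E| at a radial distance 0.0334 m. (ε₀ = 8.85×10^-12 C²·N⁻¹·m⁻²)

|E| ≈ 619 N/C

Take a coaxial cylindrical Gaussian surface of radius r = 0.0334 m and length L.
Q_enc = λL, so λ_enc = 1.15×10^-9 C/m.
Gauss's law: E·2πrL = λ_enc L/ε₀.
E = |λ_enc|/(2πε₀r) = (1.15e-9)/(2π·8.85×10^-12·0.0334) = 619 N/C.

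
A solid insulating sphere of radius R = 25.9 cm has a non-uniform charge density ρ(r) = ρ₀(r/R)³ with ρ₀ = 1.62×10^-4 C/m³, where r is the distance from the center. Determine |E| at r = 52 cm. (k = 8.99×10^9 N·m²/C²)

E ≈ 1.96e5 N/C

Symmetry ⇒ E = E(r) r̂. Gaussian sphere of radius r = 52 cm (r > R, all charge enclosed).
Q_enc = 4π ∫₀^R ρ₀(r'/R)^3 r'² dr' = 4πρ₀R³/6 = 5.895e-6 C.
Gauss's law: E·4πr² = Q_enc/ε₀.
E = k|Q_enc|/r² = (8.99×10^9)(5.895×10^-6)/(0.52)² = 1.96×10^5 N/C.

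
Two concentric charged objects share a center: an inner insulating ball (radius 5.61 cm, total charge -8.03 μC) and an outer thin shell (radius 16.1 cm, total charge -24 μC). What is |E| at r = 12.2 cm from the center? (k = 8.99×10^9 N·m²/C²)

Use a concentric Gaussian sphere at r = 12.2 cm (between the bodies, 5.61 cm < r < 16.1 cm).
Only the inner charge is enclosed; the outer shell contributes nothing inside itself. Q_enc = -8.03 μC = -8.03e-6 C.
By Gauss's law, ∮E·dA = E·4πr² = Q_enc/ε₀.
E = k|Q_enc|/r² = (8.99×10^9)(8.03×10^-6)/(0.122)² = 4.85×10^6 N/C.

|E| ≈ 4.85×10^6 N/C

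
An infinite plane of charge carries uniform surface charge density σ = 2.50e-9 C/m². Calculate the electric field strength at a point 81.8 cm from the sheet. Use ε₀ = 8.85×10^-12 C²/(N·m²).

|E| ≈ 141 N/C

By planar symmetry E is perpendicular to the sheet and uniform; use a Gaussian pillbox with flat faces of area A on each side of the sheet.
Flux Φ = 2EA and Q_enc = σA, so 2EA = σA/ε₀ ⇒ E = |σ|/(2ε₀), independent of distance.
E = |σ|/(2ε₀) = (2.50×10^-9)/(2·8.85×10^-12) = 141 N/C.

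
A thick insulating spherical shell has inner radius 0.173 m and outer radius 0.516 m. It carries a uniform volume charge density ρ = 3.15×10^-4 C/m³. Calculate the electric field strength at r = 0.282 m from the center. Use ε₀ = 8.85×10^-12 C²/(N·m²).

2.57×10^6 N/C

Use a concentric Gaussian sphere at r = 0.282 m (within the shell material, 0.173 m < r < 0.516 m).
Only the shell between 0.173 m and r is enclosed: Q_enc = ρ·(4π/3)(r³ − a³) = (3.15e-4)·(4π/3)·((0.282)³ − (0.173)³) = 2.276×10^-5 C.
Since E is radial and uniform over the Gaussian sphere, Φ = E·4πr² = Q_enc/ε₀.
E = |Q_enc|/(4πε₀r²) = (2.276×10^-5)/(4π·8.85×10^-12·(0.282)²) = 2.57×10^6 N/C.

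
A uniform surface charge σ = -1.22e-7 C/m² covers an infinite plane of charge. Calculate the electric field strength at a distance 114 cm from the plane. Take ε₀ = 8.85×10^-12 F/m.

By planar symmetry E is perpendicular to the sheet and uniform; use a Gaussian pillbox with flat faces of area A on each side of the sheet.
Flux Φ = 2EA and Q_enc = σA, so 2EA = σA/ε₀ ⇒ E = |σ|/(2ε₀), independent of distance.
E = |σ|/(2ε₀) = (1.22×10^-7)/(2·8.85×10^-12) = 6.89e3 N/C.

|E| ≈ 6.89e3 N/C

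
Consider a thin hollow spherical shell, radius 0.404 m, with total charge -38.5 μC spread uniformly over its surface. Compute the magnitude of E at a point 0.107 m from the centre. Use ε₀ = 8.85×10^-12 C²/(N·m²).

Use a concentric Gaussian sphere at r = 0.107 m (inside the shell, r < 0.404 m).
No charge lies within this surface, so Q_enc = 0 and Gauss's law gives E·4πr² = 0 ⇒ E = 0.

E = 0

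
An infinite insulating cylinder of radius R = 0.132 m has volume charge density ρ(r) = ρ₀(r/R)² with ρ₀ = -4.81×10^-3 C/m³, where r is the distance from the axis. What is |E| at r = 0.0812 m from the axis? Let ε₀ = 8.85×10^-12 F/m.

Take a coaxial cylindrical Gaussian surface of radius r = 0.0812 m and length L (r < R).
Integrating ρ over the cross-section to radius r: λ_enc = (2πρ₀/R²) ∫₀^r r'^3 dr' = 2πρ₀ r^4/(4·R²) = -1.885×10^-5 C/m.
Since E is radial and uniform over the curved surface, Φ = E·2πrL = Q_enc/ε₀ = λ_enc L/ε₀.
E = |λ_enc|/(2πε₀r) = (1.885e-5)/(2π·8.85×10^-12·0.0812) = 4.18e6 N/C.

E = 4.18e6 N/C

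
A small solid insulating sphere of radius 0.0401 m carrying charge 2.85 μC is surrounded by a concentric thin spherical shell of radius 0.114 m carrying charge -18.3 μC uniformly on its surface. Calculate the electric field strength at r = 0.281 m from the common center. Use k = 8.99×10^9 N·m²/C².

1.76e6 N/C

By spherical symmetry E is radial; choose a Gaussian sphere of radius r = 0.281 m (r > 0.114 m, enclosing both).
Q_enc = (2.85 μC) + (-18.3 μC) = -1.545×10^-5 C.
Applying ∮E·dA = Q_enc/ε₀ with Φ = E(4πr²):
E = k|Q_enc|/r² = (8.99×10^9)(1.545×10^-5)/(0.281)² = 1.76×10^6 N/C.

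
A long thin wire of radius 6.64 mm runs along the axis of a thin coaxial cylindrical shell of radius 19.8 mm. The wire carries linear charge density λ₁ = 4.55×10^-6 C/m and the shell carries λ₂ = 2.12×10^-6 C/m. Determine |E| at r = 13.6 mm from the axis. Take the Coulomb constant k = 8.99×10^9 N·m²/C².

By cylindrical symmetry E is radial; use a coaxial Gaussian cylinder of radius 13.6 mm and length L (between the conductors, 6.64 mm < r < 19.8 mm).
The shell at 19.8 mm lies outside the Gaussian surface, so λ_enc = λ₁ = 4.55e-6 C/m.
Since E is radial and uniform over the curved surface, Φ = E·2πrL = Q_enc/ε₀ = λ_enc L/ε₀.
E = 2k|λ_enc|/r = 2(8.99×10^9)(4.55×10^-6)/(0.0136) = 6.02×10^6 N/C.

E ≈ 6.02×10^6 N/C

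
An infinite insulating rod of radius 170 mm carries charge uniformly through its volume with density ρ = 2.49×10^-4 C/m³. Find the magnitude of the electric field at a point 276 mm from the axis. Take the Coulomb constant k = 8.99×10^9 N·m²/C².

Choose a coaxial cylinder of radius r = 276 mm (arbitrary length L) as the Gaussian surface (r > 170 mm, full cross-section enclosed).
λ_enc = ρ·πR² = (2.49×10^-4)π(0.17)² = 2.261×10^-5 C/m.
Since E is radial and uniform over the curved surface, Φ = E·2πrL = Q_enc/ε₀ = λ_enc L/ε₀.
E = 2k|λ_enc|/r = 2(8.99×10^9)(2.261e-5)/(0.276) = 1.47e6 N/C.

|E| ≈ 1.47×10^6 V/m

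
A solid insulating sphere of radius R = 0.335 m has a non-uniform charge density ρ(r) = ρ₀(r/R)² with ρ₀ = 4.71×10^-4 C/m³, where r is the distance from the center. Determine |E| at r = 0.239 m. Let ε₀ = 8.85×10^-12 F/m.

Take a concentric spherical Gaussian surface of radius r = 0.239 m (r < R).
Integrate the density: Q_enc = 4π ∫₀^r ρ₀(r'/R)^2 r'² dr' = 4πρ₀ r^5/(5·R²) = 8.225×10^-6 C.
Applying ∮E·dA = Q_enc/ε₀ with Φ = E(4πr²):
E = |Q_enc|/(4πε₀r²) = (8.225×10^-6)/(4π·8.85×10^-12·(0.239)²) = 1.29×10^6 N/C.

|E| = 1.29×10^6 N/C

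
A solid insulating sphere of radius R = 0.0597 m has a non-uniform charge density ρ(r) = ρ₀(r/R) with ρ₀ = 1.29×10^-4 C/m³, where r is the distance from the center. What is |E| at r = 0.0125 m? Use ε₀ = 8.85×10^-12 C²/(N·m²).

|E| = 9.54×10^3 N/C

Use a concentric Gaussian sphere at r = 0.0125 m (r < R).
Q_enc = ∫₀^r ρ(r')·4πr'² dr' = (4πρ₀/R) ∫₀^r r'^3 dr' = 4πρ₀ r^4/(4·R) = 1.657×10^-10 C.
Gauss's law: E·4πr² = Q_enc/ε₀.
E = |Q_enc|/(4πε₀r²) = (1.657×10^-10)/(4π·8.85×10^-12·(0.0125)²) = 9.54×10^3 N/C.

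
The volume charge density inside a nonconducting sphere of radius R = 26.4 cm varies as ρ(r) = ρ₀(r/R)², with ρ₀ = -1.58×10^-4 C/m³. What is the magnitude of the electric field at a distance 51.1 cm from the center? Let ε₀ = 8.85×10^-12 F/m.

Use a concentric Gaussian sphere at r = 51.1 cm (r > R, all charge enclosed).
Q_enc = 4π ∫₀^R ρ₀(r'/R)^2 r'² dr' = 4πρ₀R³/5 = -7.306×10^-6 C.
By Gauss's law, ∮E·dA = E·4πr² = Q_enc/ε₀.
E = |Q_enc|/(4πε₀r²) = (7.306×10^-6)/(4π·8.85×10^-12·(0.511)²) = 2.52×10^5 N/C.

E ≈ 2.52×10^5 N/C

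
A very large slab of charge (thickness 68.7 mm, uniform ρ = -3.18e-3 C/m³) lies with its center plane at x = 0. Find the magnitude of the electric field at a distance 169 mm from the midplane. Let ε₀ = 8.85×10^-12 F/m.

|E| = 1.23×10^7 V/m

The point |x| = 169 mm lies outside the slab (half-thickness 0.03435 m). A symmetric pillbox spanning the full slab encloses Q_enc = ρ·d·A.
Flux = 2EA ⇒ E = |ρ|d/(2ε₀), independent of distance outside.
E = (3.18×10^-3)(0.0687)/(2·8.85×10^-12) = 1.23×10^7 N/C.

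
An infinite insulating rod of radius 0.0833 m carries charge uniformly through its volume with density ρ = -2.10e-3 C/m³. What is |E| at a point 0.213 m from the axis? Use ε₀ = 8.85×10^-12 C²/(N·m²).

Take a coaxial cylindrical Gaussian surface of radius r = 0.213 m and length L (r > 0.0833 m, full cross-section enclosed).
λ_enc = ρ·πR² = (-2.10×10^-3)π(0.0833)² = -4.578×10^-5 C/m.
Since E is radial and uniform over the curved surface, Φ = E·2πrL = Q_enc/ε₀ = λ_enc L/ε₀.
E = |λ_enc|/(2πε₀r) = (4.578e-5)/(2π·8.85×10^-12·0.213) = 3.87×10^6 N/C.

3.87×10^6 V/m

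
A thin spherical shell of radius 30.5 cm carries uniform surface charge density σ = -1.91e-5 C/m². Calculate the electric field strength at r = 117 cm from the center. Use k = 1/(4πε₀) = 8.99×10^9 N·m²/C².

Take a concentric spherical Gaussian surface of radius r = 117 cm (r > 30.5 cm).
The entire shell is enclosed: Q_enc = σ·4πR² = (-1.91e-5)·4π·(0.305)² = -2.233×10^-5 C.
Since E is radial and uniform over the Gaussian sphere, Φ = E·4πr² = Q_enc/ε₀.
E = k|Q_enc|/r² = (8.99×10^9)(2.233×10^-5)/(1.17)² = 1.47×10^5 N/C.

|E| ≈ 1.47e5 N/C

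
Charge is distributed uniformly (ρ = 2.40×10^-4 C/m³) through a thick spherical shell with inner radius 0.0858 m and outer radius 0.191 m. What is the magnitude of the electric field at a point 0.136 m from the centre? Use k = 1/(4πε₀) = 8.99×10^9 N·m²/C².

Take a concentric spherical Gaussian surface of radius r = 0.136 m (within the shell material, 0.0858 m < r < 0.191 m).
Enclosed charge is the volume from a to r: Q_enc = (4π/3)ρ(r³ − a³) = 1.894×10^-6 C.
Applying ∮E·dA = Q_enc/ε₀ with Φ = E(4πr²):
E = k|Q_enc|/r² = (8.99×10^9)(1.894e-6)/(0.136)² = 9.20×10^5 N/C.

|E| ≈ 9.20e5 V/m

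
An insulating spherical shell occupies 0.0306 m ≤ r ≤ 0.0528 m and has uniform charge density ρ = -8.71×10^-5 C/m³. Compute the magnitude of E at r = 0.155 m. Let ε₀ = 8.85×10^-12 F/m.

|E| ≈ 1.62×10^4 N/C

Take a concentric spherical Gaussian surface of radius r = 0.155 m (r > 0.0528 m, enclosing the whole shell).
Q_enc = ρ·(4π/3)(b³ − a³) = (-8.71×10^-5)·(4π/3)·((0.0528)³ − (0.0306)³) = -4.325e-8 C.
Since E is radial and uniform over the Gaussian sphere, Φ = E·4πr² = Q_enc/ε₀.
E = |Q_enc|/(4πε₀r²) = (4.325×10^-8)/(4π·8.85×10^-12·(0.155)²) = 1.62×10^4 N/C.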